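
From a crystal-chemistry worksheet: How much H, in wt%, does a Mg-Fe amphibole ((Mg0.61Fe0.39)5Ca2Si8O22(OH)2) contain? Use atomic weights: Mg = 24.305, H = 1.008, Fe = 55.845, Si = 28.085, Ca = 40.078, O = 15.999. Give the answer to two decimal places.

0.23 wt%

Formula mass = 3.05*24.305 + 1.95*55.845 + 2*40.078 + 8*28.085 + 24*15.999 + 2*1.008 = 873.856 g/mol, of which 2.016 g is H.
So H makes up 2.016/873.856 = 0.0023 of the mass, i.e. 0.23%.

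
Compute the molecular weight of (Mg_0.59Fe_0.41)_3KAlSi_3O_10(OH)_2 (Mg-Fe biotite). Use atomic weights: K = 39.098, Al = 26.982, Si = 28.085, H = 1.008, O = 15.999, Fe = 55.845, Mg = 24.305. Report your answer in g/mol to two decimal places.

The formula mass is the sum 1.77*24.305 + 1.23*55.845 + 1*39.098 + 1*26.982 + 3*28.085 + 12*15.999 + 2*1.008.

456.05 g/mol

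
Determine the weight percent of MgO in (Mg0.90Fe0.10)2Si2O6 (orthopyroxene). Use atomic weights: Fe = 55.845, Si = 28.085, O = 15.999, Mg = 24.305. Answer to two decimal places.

Molar mass of (Mg0.90Fe0.10)2Si2O6 = 1.80·24.305 + 0.20·55.845 + 2·28.085 + 6·15.999 = 207.082 g/mol.
Each formula unit contains 1.80 Mg, equivalent to 1.80/1 = 1.8000 mol MgO.
M(MgO) = 1×24.305 + 1×15.999 = 40.304 g/mol.
Mass of MgO per formula unit = 1.8000 × 40.304 = 72.547 g.
MgO wt% = 72.547 / 207.082 × 100 = 35.03%.

35.03 wt%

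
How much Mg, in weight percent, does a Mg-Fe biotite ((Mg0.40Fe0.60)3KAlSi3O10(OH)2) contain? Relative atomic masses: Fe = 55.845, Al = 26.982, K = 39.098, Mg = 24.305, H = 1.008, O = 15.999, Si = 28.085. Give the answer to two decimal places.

M((Mg0.40Fe0.60)3KAlSi3O10(OH)2) = 474.026 g/mol.
Mg contributes 1.20 × 24.305 = 29.166 g per mole.
29.166/474.026 = 0.0615 → 6.15%.

6.15 weight percent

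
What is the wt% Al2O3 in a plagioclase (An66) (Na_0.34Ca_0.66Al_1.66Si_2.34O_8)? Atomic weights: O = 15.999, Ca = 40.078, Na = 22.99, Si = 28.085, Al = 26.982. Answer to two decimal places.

M(Na_0.34Ca_0.66Al_1.66Si_2.34O_8) = 272.769 g/mol; M(Al2O3) = 101.961 g/mol.
Moles Al2O3 per formula unit = 1.66 Al ÷ 2 = 0.8300.
Al2O3 fraction = (0.8300 × 101.961) / 272.769 = 84.628/272.769 = 0.3103.

31.03 wt%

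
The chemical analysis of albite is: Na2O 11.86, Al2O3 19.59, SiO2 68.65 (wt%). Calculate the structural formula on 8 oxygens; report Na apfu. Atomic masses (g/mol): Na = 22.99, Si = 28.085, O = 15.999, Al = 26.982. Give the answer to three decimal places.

11.86 wt% Na2O ÷ 61.979 g/mol = 0.19136 mol, giving 0.38272 Na and 0.19136 O.
19.59 wt% Al2O3 ÷ 101.961 g/mol = 0.19213 mol, giving 0.38426 Al and 0.57639 O.
68.65 wt% SiO2 ÷ 60.083 g/mol = 1.14259 mol, giving 1.14259 Si and 2.28518 O.
Oxygen sums to 3.05293; scaling by 8/3.05293 = 2.62043 puts the formula on 8 O.
Na: 0.38272 × 2.62043 = 1.003 atoms per formula unit.

1.003 Na apfu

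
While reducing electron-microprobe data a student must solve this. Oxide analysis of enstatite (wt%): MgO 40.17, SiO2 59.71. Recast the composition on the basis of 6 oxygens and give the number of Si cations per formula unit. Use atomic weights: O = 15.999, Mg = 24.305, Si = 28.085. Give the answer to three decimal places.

1.998 Si apfu

MgO: 40.17/40.304 = 0.99668 mol → 0.99668 mol Mg, 0.99668 mol O.
SiO2: 59.71/60.083 = 0.99379 mol → 0.99379 mol Si, 1.98758 mol O.
Total oxygen = 2.98426 mol. Normalization factor = 6/2.98426 = 2.01055.
Si per 6 O = 0.99379 × 2.01055 = 1.998.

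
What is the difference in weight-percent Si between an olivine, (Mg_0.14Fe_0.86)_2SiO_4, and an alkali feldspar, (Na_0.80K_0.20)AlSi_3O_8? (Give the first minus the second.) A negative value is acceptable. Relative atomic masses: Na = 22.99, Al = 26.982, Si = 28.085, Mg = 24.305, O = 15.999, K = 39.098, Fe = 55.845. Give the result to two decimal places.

-17.33 percentage points

First mineral: 28.085 g Si in 194.940 g formula = 14.41 wt% Si.
Second mineral: 84.255 g Si in 265.441 g formula = 31.74 wt% Si.
14.41% − 31.74% gives a difference of -17.33 percentage points.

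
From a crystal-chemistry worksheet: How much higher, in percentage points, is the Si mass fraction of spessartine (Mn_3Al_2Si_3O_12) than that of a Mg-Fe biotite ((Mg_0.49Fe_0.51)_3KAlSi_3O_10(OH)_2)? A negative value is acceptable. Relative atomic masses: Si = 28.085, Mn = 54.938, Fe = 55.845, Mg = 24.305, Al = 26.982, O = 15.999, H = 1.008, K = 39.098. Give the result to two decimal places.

-1.08 percentage points

Si in Mn_3Al_2Si_3O_12: molar mass 495.021 g/mol; 3×28.085 = 84.255 g → 17.02 wt%.
Si in (Mg_0.49Fe_0.51)_3KAlSi_3O_10(OH)_2: molar mass 465.510 g/mol; 3×28.085 = 84.255 g → 18.10 wt%.
Difference = 17.02 − 18.10 = -1.08 percentage points.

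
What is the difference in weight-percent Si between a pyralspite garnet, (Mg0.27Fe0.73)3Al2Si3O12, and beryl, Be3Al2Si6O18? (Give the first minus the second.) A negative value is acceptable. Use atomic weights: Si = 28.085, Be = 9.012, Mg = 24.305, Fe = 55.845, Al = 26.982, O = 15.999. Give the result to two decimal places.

-13.51 percentage points

Si in (Mg0.27Fe0.73)3Al2Si3O12: molar mass 472.195 g/mol; 3×28.085 = 84.255 g → 17.84 wt%.
Si in Be3Al2Si6O18: molar mass 537.492 g/mol; 6×28.085 = 168.510 g → 31.35 wt%.
Difference = 17.84 − 31.35 = -13.51 percentage points.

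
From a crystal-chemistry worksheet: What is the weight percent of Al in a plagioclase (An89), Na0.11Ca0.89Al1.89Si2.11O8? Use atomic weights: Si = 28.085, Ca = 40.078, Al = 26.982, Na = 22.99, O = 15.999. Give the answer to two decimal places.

18.45 mass %

M(Na0.11Ca0.89Al1.89Si2.11O8) = 276.446 g/mol.
Al contributes 1.89 × 26.982 = 50.996 g per mole.
50.996/276.446 = 0.1845 → 18.45%.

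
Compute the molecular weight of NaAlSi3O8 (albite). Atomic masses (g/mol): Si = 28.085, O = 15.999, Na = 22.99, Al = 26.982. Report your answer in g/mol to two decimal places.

262.22 g/mol

The formula mass is the sum 1·22.99 + 1·26.982 + 3·28.085 + 8·15.999.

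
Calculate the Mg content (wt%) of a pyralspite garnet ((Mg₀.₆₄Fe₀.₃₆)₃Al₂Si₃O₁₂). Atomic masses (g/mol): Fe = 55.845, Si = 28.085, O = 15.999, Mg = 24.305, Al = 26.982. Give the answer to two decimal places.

Molar mass of (Mg₀.₆₄Fe₀.₃₆)₃Al₂Si₃O₁₂: 1.92×24.305 + 1.08×55.845 + 2×26.982 + 3×28.085 + 12×15.999 = 437.185 g/mol.
Mass of Mg per formula unit: 1.92 × 24.305 = 46.666 g.
Weight fraction Mg = 46.666 / 437.185 = 0.1067.

10.67 wt%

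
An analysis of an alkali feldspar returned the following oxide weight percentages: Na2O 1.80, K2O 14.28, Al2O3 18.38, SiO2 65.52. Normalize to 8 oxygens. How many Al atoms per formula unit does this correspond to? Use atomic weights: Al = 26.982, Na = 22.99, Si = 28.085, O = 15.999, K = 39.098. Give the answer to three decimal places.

Na2O (M=61.979): mol = 0.02904; Na = 0.05808, O = 0.02904.
K2O (M=94.195): mol = 0.15160; K = 0.30320, O = 0.15160.
Al2O3 (M=101.961): mol = 0.18027; Al = 0.36054, O = 0.54081.
SiO2 (M=60.083): mol = 1.09049; Si = 1.09049, O = 2.18098.
ΣO = 2.90243; factor = 8/ΣO = 2.75631.
Al apfu = 0.36054 × 2.75631 = 0.994.

0.994 Al apfu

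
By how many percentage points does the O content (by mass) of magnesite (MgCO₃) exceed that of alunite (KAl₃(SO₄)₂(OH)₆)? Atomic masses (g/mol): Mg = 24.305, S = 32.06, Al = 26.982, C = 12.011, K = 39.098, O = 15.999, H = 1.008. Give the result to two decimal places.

2.85 percentage points

First mineral: 47.997 g O in 84.313 g formula = 56.93 wt% O.
Second mineral: 223.986 g O in 414.198 g formula = 54.08 wt% O.
56.93% − 54.08% gives a difference of 2.85 percentage points.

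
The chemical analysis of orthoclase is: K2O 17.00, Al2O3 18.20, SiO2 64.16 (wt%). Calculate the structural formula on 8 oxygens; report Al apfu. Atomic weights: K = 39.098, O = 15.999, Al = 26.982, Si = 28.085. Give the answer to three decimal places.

K2O: 17.00/94.195 = 0.18048 mol → 0.36096 mol K, 0.18048 mol O.
Al2O3: 18.20/101.961 = 0.17850 mol → 0.35700 mol Al, 0.53550 mol O.
SiO2: 64.16/60.083 = 1.06786 mol → 1.06786 mol Si, 2.13572 mol O.
Total oxygen = 2.85170 mol. Normalization factor = 8/2.85170 = 2.80534.
Al per 8 O = 0.35700 × 2.80534 = 1.002.

1.002 Al apfu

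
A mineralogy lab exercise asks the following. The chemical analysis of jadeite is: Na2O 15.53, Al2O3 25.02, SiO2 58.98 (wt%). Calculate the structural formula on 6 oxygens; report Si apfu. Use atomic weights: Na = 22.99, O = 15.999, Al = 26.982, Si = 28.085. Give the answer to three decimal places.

1.997 Si apfu

Na2O (M=61.979): mol = 0.25057; Na = 0.50114, O = 0.25057.
Al2O3 (M=101.961): mol = 0.24539; Al = 0.49078, O = 0.73617.
SiO2 (M=60.083): mol = 0.98164; Si = 0.98164, O = 1.96328.
ΣO = 2.95002; factor = 6/ΣO = 2.03388.
Si apfu = 0.98164 × 2.03388 = 1.997.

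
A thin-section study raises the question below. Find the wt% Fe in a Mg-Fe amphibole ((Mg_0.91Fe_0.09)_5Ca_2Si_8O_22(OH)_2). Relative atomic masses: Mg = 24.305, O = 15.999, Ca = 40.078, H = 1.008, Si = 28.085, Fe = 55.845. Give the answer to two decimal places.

3.04 wt%

Molar mass of (Mg_0.91Fe_0.09)_5Ca_2Si_8O_22(OH)_2: 4.55×24.305 + 0.45×55.845 + 2×40.078 + 8×28.085 + 24×15.999 + 2×1.008 = 826.546 g/mol.
Mass of Fe per formula unit: 0.45 × 55.845 = 25.130 g.
Weight fraction Fe = 25.130 / 826.546 = 0.0304.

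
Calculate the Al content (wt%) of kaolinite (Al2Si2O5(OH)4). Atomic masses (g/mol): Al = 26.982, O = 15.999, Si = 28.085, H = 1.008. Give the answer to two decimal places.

Molar mass of Al2Si2O5(OH)4: 2·26.982 + 2·28.085 + 9·15.999 + 4·1.008 = 258.157 g/mol.
Mass of Al per formula unit: 2 × 26.982 = 53.964 g.
Weight fraction Al = 53.964 / 258.157 = 0.2090.

20.90 wt%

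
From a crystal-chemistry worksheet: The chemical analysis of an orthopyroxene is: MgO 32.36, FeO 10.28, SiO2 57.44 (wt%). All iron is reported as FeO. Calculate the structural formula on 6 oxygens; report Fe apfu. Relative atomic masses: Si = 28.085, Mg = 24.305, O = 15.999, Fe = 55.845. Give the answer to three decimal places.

MgO: 32.36/40.304 = 0.80290 mol → 0.80290 mol Mg, 0.80290 mol O.
FeO: 10.28/71.844 = 0.14309 mol → 0.14309 mol Fe, 0.14309 mol O.
SiO2: 57.44/60.083 = 0.95601 mol → 0.95601 mol Si, 1.91202 mol O.
Total oxygen = 2.85801 mol. Normalization factor = 6/2.85801 = 2.09936.
Fe per 6 O = 0.14309 × 2.09936 = 0.300.

0.300 Fe apfu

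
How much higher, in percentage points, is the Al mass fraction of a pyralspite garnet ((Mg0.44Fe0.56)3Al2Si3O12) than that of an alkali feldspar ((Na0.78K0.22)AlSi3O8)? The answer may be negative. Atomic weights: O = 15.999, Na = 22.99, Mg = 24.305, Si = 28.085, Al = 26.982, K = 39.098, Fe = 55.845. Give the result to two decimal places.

Al in (Mg0.44Fe0.56)3Al2Si3O12: molar mass 456.109 g/mol; 2×26.982 = 53.964 g → 11.83 wt%.
Al in (Na0.78K0.22)AlSi3O8: molar mass 265.763 g/mol; 1×26.982 = 26.982 g → 10.15 wt%.
Difference = 11.83 − 10.15 = 1.68 percentage points.

1.68 percentage points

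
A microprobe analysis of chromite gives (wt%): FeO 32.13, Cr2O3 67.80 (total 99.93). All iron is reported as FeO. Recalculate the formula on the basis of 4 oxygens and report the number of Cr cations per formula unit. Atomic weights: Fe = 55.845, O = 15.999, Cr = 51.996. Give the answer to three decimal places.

1.999 Cr apfu

32.13 wt% FeO ÷ 71.844 g/mol = 0.44722 mol, giving 0.44722 Fe and 0.44722 O.
67.80 wt% Cr2O3 ÷ 151.989 g/mol = 0.44608 mol, giving 0.89216 Cr and 1.33824 O.
Oxygen sums to 1.78546; scaling by 4/1.78546 = 2.24032 puts the formula on 4 O.
Cr: 0.89216 × 2.24032 = 1.999 atoms per formula unit.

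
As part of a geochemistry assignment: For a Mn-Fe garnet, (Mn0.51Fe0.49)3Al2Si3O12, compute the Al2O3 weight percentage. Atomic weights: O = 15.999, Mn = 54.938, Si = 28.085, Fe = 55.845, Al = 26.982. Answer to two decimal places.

20.54 wt%

Formula mass = 496.354 g/mol.
2 Al → 1.0000 mol Al2O3 per formula unit; M(Al2O3) = 101.961, so Al2O3 mass = 101.961 g.
101.961/496.354 × 100 = 20.54 wt%.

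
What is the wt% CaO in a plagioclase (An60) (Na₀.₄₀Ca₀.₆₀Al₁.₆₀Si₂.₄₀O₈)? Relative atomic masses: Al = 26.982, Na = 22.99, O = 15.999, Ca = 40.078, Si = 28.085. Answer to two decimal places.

12.38 wt%

Molar mass of Na₀.₄₀Ca₀.₆₀Al₁.₆₀Si₂.₄₀O₈ = 0.40*22.99 + 0.60*40.078 + 1.60*26.982 + 2.40*28.085 + 8*15.999 = 271.810 g/mol.
Each formula unit contains 0.60 Ca, equivalent to 0.60/1 = 0.6000 mol CaO.
M(CaO) = 1×40.078 + 1×15.999 = 56.077 g/mol.
Mass of CaO per formula unit = 0.6000 × 56.077 = 33.646 g.
CaO wt% = 33.646 / 271.810 × 100 = 12.38%.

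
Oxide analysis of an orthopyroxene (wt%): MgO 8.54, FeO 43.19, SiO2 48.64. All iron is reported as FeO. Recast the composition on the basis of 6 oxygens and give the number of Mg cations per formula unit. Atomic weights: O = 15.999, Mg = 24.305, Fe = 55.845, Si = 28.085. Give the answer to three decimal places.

0.523 Mg apfu

MgO (M=40.304): mol = 0.21189; Mg = 0.21189, O = 0.21189.
FeO (M=71.844): mol = 0.60116; Fe = 0.60116, O = 0.60116.
SiO2 (M=60.083): mol = 0.80955; Si = 0.80955, O = 1.61910.
ΣO = 2.43215; factor = 6/ΣO = 2.46695.
Mg apfu = 0.21189 × 2.46695 = 0.523.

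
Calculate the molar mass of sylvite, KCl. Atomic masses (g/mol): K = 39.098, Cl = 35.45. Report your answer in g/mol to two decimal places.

K: 1 × 39.098 = 39.0980
Cl: 1 × 35.45 = 35.4500
Summing the contributions gives the formula mass.

74.55 g/mol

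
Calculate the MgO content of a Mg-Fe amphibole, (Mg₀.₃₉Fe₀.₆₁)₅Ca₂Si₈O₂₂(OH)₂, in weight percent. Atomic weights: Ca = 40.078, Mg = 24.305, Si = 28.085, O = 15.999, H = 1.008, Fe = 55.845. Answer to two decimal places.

8.65 wt%

Formula mass = 908.550 g/mol.
1.95 Mg → 1.9500 mol MgO per formula unit; M(MgO) = 40.304, so MgO mass = 78.593 g.
78.593/908.550 × 100 = 8.65 wt%.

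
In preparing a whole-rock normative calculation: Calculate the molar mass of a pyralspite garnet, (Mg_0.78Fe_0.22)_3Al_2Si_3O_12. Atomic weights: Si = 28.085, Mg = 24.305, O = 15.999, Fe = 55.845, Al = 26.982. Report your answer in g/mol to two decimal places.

Mg: 2.34 × 24.305 = 56.8737
Fe: 0.66 × 55.845 = 36.8577
Al: 2 × 26.982 = 53.9640
Si: 3 × 28.085 = 84.2550
O: 12 × 15.999 = 191.9880
Summing the contributions gives the formula mass.

423.94 g/mol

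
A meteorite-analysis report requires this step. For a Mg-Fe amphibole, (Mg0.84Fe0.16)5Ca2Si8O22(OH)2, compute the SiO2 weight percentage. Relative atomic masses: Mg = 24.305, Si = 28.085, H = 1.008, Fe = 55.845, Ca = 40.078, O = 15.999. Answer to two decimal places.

57.39 wt%

Formula mass = 837.585 g/mol.
8 Si → 8.0000 mol SiO2 per formula unit; M(SiO2) = 60.083, so SiO2 mass = 480.664 g.
480.664/837.585 × 100 = 57.39 wt%.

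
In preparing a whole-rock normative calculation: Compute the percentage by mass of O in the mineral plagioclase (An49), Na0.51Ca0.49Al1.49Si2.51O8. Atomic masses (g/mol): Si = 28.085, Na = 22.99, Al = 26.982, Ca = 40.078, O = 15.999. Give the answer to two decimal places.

Formula mass = 0.51×22.99 + 0.49×40.078 + 1.49×26.982 + 2.51×28.085 + 8×15.999 = 270.052 g/mol, of which 127.992 g is O.
So O makes up 127.992/270.052 = 0.4740 of the mass, i.e. 47.40%.

47.40 weight percent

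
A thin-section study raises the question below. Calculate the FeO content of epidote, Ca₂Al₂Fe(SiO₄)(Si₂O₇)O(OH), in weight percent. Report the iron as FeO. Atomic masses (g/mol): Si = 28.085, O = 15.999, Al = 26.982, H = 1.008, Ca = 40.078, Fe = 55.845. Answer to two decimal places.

14.87 wt%

Formula mass = 483.215 g/mol.
1 Fe → 1.0000 mol FeO per formula unit; M(FeO) = 71.844, so FeO mass = 71.844 g.
71.844/483.215 × 100 = 14.87 wt%.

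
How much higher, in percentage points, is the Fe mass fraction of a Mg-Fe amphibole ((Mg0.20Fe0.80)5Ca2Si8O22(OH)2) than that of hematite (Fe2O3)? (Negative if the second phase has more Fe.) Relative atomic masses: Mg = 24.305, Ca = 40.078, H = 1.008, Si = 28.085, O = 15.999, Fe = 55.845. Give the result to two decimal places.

First mineral: 223.380 g Fe in 938.513 g formula = 23.80 wt% Fe.
Second mineral: 111.690 g Fe in 159.687 g formula = 69.94 wt% Fe.
23.80% − 69.94% gives a difference of -46.14 percentage points.

-46.14 percentage points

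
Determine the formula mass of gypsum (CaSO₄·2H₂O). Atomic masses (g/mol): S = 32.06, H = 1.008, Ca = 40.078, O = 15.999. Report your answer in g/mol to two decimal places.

172.16 g/mol

Ca: 1 × 40.078 = 40.0780
S: 1 × 32.06 = 32.0600
O: 6 × 15.999 = 95.9940
H: 4 × 1.008 = 4.0320
Summing the contributions gives the formula mass.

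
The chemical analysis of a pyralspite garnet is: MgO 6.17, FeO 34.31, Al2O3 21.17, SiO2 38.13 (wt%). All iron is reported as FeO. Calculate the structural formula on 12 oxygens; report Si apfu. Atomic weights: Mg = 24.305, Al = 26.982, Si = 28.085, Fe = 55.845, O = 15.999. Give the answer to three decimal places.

MgO (M=40.304): mol = 0.15309; Mg = 0.15309, O = 0.15309.
FeO (M=71.844): mol = 0.47756; Fe = 0.47756, O = 0.47756.
Al2O3 (M=101.961): mol = 0.20763; Al = 0.41526, O = 0.62289.
SiO2 (M=60.083): mol = 0.63462; Si = 0.63462, O = 1.26924.
ΣO = 2.52278; factor = 12/ΣO = 4.75666.
Si apfu = 0.63462 × 4.75666 = 3.019.

3.019 Si apfu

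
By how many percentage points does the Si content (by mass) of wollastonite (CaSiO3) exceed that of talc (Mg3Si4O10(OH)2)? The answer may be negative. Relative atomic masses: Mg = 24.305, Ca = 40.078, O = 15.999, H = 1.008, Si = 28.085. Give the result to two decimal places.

Si in CaSiO3: molar mass 116.160 g/mol; 1×28.085 = 28.085 g → 24.18 wt%.
Si in Mg3Si4O10(OH)2: molar mass 379.259 g/mol; 4×28.085 = 112.340 g → 29.62 wt%.
Difference = 24.18 − 29.62 = -5.44 percentage points.

-5.44 percentage points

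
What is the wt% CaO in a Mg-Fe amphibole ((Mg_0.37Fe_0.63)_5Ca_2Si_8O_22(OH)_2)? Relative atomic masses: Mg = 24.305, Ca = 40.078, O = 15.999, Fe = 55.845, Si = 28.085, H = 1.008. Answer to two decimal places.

12.30 wt%

M((Mg_0.37Fe_0.63)_5Ca_2Si_8O_22(OH)_2) = 911.704 g/mol; M(CaO) = 56.077 g/mol.
Moles CaO per formula unit = 2 Ca ÷ 1 = 2.0000.
CaO fraction = (2.0000 × 56.077) / 911.704 = 112.154/911.704 = 0.1230.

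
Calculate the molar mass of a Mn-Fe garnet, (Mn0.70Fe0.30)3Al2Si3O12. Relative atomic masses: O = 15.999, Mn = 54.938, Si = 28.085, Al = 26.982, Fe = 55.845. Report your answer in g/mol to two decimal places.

495.84 g/mol

The formula mass is the sum 2.10·54.938 + 0.90·55.845 + 2·26.982 + 3·28.085 + 12·15.999.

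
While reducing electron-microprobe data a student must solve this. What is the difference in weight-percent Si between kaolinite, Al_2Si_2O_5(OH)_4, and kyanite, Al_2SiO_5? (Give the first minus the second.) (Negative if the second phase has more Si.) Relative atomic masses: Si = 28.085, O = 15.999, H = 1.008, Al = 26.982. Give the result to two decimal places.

Si in Al_2Si_2O_5(OH)_4: molar mass 258.157 g/mol; 2×28.085 = 56.170 g → 21.76 wt%.
Si in Al_2SiO_5: molar mass 162.044 g/mol; 1×28.085 = 28.085 g → 17.33 wt%.
Difference = 21.76 − 17.33 = 4.43 percentage points.

4.43 percentage points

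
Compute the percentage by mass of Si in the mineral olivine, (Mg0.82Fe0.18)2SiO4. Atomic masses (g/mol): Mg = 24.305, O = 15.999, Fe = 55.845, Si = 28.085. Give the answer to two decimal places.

18.47 mass %

M((Mg0.82Fe0.18)2SiO4) = 152.045 g/mol.
Si contributes 1 × 28.085 = 28.085 g per mole.
28.085/152.045 = 0.1847 → 18.47%.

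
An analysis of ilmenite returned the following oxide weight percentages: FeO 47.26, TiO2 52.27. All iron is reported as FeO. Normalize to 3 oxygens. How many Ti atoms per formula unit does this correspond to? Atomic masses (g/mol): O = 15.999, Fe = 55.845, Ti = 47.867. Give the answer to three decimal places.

FeO (M=71.844): mol = 0.65781; Fe = 0.65781, O = 0.65781.
TiO2 (M=79.865): mol = 0.65448; Ti = 0.65448, O = 1.30896.
ΣO = 1.96677; factor = 3/ΣO = 1.52534.
Ti apfu = 0.65448 × 1.52534 = 0.998.

0.998 Ti apfu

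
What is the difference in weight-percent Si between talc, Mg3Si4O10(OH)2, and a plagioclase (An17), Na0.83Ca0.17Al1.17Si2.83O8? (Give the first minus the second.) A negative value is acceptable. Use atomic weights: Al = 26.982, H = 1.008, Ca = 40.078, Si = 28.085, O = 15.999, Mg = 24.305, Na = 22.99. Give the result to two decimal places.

-0.38 percentage points

M(Mg3Si4O10(OH)2) = 379.259 g/mol, so wt% Si = 112.340/379.259 × 100 = 29.62%.
M(Na0.83Ca0.17Al1.17Si2.83O8) = 264.936 g/mol, so wt% Si = 79.481/264.936 × 100 = 30.00%.
29.62 − 30.00 = -0.38 pp.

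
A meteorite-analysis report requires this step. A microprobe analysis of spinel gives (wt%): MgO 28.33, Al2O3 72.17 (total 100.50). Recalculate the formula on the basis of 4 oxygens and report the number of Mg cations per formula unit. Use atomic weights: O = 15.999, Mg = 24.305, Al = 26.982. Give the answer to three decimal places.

0.995 Mg apfu

MgO (M=40.304): mol = 0.70291; Mg = 0.70291, O = 0.70291.
Al2O3 (M=101.961): mol = 0.70782; Al = 1.41564, O = 2.12346.
ΣO = 2.82637; factor = 4/ΣO = 1.41524.
Mg apfu = 0.70291 × 1.41524 = 0.995.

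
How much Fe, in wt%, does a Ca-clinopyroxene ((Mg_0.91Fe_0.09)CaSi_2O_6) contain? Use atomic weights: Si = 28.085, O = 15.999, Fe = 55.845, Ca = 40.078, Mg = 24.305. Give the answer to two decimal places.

Formula mass = 0.91×24.305 + 0.09×55.845 + 1×40.078 + 2×28.085 + 6×15.999 = 219.386 g/mol, of which 5.026 g is Fe.
So Fe makes up 5.026/219.386 = 0.0229 of the mass, i.e. 2.29%.

2.29 wt%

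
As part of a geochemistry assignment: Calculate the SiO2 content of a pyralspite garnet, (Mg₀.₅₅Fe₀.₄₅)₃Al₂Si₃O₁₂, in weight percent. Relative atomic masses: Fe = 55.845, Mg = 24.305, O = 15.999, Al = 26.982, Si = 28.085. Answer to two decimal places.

40.44 wt%

Molar mass of (Mg₀.₅₅Fe₀.₄₅)₃Al₂Si₃O₁₂ = 1.65·24.305 + 1.35·55.845 + 2·26.982 + 3·28.085 + 12·15.999 = 445.701 g/mol.
Each formula unit contains 3 Si, equivalent to 3/1 = 3.0000 mol SiO2.
M(SiO2) = 1×28.085 + 2×15.999 = 60.083 g/mol.
Mass of SiO2 per formula unit = 3.0000 × 60.083 = 180.249 g.
SiO2 wt% = 180.249 / 445.701 × 100 = 40.44%.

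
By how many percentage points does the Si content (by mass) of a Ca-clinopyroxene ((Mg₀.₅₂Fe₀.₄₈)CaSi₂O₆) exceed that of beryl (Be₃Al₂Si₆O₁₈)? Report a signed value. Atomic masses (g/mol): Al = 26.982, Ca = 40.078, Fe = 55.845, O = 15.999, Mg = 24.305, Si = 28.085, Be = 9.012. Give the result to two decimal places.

-7.11 percentage points

First mineral: 56.170 g Si in 231.686 g formula = 24.24 wt% Si.
Second mineral: 168.510 g Si in 537.492 g formula = 31.35 wt% Si.
24.24% − 31.35% gives a difference of -7.11 percentage points.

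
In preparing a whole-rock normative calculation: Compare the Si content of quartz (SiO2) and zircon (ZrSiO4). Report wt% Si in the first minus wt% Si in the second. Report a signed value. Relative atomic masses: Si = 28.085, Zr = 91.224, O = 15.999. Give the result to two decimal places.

31.42 percentage points

Si in SiO2: molar mass 60.083 g/mol; 1×28.085 = 28.085 g → 46.74 wt%.
Si in ZrSiO4: molar mass 183.305 g/mol; 1×28.085 = 28.085 g → 15.32 wt%.
Difference = 46.74 − 15.32 = 31.42 percentage points.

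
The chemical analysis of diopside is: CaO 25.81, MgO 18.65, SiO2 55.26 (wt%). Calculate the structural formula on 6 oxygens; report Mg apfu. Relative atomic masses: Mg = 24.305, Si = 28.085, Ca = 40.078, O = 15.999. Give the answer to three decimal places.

CaO (M=56.077): mol = 0.46026; Ca = 0.46026, O = 0.46026.
MgO (M=40.304): mol = 0.46273; Mg = 0.46273, O = 0.46273.
SiO2 (M=60.083): mol = 0.91973; Si = 0.91973, O = 1.83946.
ΣO = 2.76245; factor = 6/ΣO = 2.17199.
Mg apfu = 0.46273 × 2.17199 = 1.005.

1.005 Mg apfu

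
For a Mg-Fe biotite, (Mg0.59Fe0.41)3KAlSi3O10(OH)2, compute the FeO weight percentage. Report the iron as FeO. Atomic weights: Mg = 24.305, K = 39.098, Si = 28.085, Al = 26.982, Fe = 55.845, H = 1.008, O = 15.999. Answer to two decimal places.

Molar mass of (Mg0.59Fe0.41)3KAlSi3O10(OH)2 = 1.77×24.305 + 1.23×55.845 + 1×39.098 + 1×26.982 + 3×28.085 + 12×15.999 + 2×1.008 = 456.048 g/mol.
Each formula unit contains 1.23 Fe, equivalent to 1.23/1 = 1.2300 mol FeO.
M(FeO) = 1×55.845 + 1×15.999 = 71.844 g/mol.
Mass of FeO per formula unit = 1.2300 × 71.844 = 88.368 g.
FeO wt% = 88.368 / 456.048 × 100 = 19.38%.

19.38 wt%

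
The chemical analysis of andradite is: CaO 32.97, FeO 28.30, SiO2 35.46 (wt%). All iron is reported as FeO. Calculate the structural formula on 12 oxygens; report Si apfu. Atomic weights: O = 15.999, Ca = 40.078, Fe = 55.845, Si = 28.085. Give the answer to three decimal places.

3.275 Si apfu

CaO (M=56.077): mol = 0.58794; Ca = 0.58794, O = 0.58794.
FeO (M=71.844): mol = 0.39391; Fe = 0.39391, O = 0.39391.
SiO2 (M=60.083): mol = 0.59018; Si = 0.59018, O = 1.18036.
ΣO = 2.16221; factor = 12/ΣO = 5.54988.
Si apfu = 0.59018 × 5.54988 = 3.275.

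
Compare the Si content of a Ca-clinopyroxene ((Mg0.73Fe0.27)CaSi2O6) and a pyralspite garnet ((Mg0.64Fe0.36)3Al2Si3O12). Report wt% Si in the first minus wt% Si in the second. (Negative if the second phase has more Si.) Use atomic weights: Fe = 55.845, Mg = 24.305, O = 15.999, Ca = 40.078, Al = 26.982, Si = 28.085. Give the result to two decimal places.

5.69 percentage points

M((Mg0.73Fe0.27)CaSi2O6) = 225.063 g/mol, so wt% Si = 56.170/225.063 × 100 = 24.96%.
M((Mg0.64Fe0.36)3Al2Si3O12) = 437.185 g/mol, so wt% Si = 84.255/437.185 × 100 = 19.27%.
24.96 − 19.27 = 5.69 pp.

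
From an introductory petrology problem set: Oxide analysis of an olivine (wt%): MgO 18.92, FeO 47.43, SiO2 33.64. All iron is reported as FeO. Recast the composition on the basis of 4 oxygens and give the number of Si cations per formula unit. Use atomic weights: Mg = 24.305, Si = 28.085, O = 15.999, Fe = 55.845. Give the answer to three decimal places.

18.92 wt% MgO ÷ 40.304 g/mol = 0.46943 mol, giving 0.46943 Mg and 0.46943 O.
47.43 wt% FeO ÷ 71.844 g/mol = 0.66018 mol, giving 0.66018 Fe and 0.66018 O.
33.64 wt% SiO2 ÷ 60.083 g/mol = 0.55989 mol, giving 0.55989 Si and 1.11978 O.
Oxygen sums to 2.24939; scaling by 4/2.24939 = 1.77826 puts the formula on 4 O.
Si: 0.55989 × 1.77826 = 0.996 atoms per formula unit.

0.996 Si apfu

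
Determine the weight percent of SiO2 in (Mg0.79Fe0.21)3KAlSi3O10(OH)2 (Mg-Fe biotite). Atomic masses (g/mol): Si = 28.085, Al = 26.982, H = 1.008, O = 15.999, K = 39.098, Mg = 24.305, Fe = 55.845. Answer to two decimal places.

41.24 wt%

Formula mass = 437.124 g/mol.
3 Si → 3.0000 mol SiO2 per formula unit; M(SiO2) = 60.083, so SiO2 mass = 180.249 g.
180.249/437.124 × 100 = 41.24 wt%.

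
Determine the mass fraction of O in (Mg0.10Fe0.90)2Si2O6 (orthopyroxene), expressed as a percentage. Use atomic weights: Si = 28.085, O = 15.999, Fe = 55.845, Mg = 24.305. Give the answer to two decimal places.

37.27 weight percent

Formula mass = 0.20×24.305 + 1.80×55.845 + 2×28.085 + 6×15.999 = 257.546 g/mol, of which 95.994 g is O.
So O makes up 95.994/257.546 = 0.3727 of the mass, i.e. 37.27%.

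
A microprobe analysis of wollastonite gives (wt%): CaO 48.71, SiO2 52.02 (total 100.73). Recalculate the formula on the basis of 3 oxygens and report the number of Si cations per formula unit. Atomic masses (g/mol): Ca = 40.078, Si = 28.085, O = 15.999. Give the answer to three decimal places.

48.71 wt% CaO ÷ 56.077 g/mol = 0.86863 mol, giving 0.86863 Ca and 0.86863 O.
52.02 wt% SiO2 ÷ 60.083 g/mol = 0.86580 mol, giving 0.86580 Si and 1.73160 O.
Oxygen sums to 2.60023; scaling by 3/2.60023 = 1.15374 puts the formula on 3 O.
Si: 0.86580 × 1.15374 = 0.999 atoms per formula unit.

0.999 Si apfu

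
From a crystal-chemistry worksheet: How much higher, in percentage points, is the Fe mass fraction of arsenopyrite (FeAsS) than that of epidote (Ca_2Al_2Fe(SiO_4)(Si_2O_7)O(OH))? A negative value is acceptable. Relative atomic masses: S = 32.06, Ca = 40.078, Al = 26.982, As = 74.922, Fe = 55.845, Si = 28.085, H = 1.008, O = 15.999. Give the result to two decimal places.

Fe in FeAsS: molar mass 162.827 g/mol; 1×55.845 = 55.845 g → 34.30 wt%.
Fe in Ca_2Al_2Fe(SiO_4)(Si_2O_7)O(OH): molar mass 483.215 g/mol; 1×55.845 = 55.845 g → 11.56 wt%.
Difference = 34.30 − 11.56 = 22.74 percentage points.

22.74 percentage points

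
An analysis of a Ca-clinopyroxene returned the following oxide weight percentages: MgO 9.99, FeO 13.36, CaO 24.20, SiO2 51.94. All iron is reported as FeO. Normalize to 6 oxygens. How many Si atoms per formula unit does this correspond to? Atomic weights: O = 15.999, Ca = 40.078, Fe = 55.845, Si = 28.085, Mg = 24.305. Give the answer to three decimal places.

1.999 Si apfu

9.99 wt% MgO ÷ 40.304 g/mol = 0.24787 mol, giving 0.24787 Mg and 0.24787 O.
13.36 wt% FeO ÷ 71.844 g/mol = 0.18596 mol, giving 0.18596 Fe and 0.18596 O.
24.20 wt% CaO ÷ 56.077 g/mol = 0.43155 mol, giving 0.43155 Ca and 0.43155 O.
51.94 wt% SiO2 ÷ 60.083 g/mol = 0.86447 mol, giving 0.86447 Si and 1.72894 O.
Oxygen sums to 2.59432; scaling by 6/2.59432 = 2.31274 puts the formula on 6 O.
Si: 0.86447 × 2.31274 = 1.999 atoms per formula unit.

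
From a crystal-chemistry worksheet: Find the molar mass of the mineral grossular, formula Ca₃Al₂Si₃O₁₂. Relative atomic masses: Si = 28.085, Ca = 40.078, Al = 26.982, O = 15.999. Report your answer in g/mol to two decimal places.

M = 3*40.078 + 2*26.982 + 3*28.085 + 12*15.999

450.44 g/mol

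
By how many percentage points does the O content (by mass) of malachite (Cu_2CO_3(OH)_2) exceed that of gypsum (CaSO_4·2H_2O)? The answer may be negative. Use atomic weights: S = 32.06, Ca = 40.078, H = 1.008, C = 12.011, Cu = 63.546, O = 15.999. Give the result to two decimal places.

First mineral: 79.995 g O in 221.114 g formula = 36.18 wt% O.
Second mineral: 95.994 g O in 172.164 g formula = 55.76 wt% O.
36.18% − 55.76% gives a difference of -19.58 percentage points.

-19.58 percentage points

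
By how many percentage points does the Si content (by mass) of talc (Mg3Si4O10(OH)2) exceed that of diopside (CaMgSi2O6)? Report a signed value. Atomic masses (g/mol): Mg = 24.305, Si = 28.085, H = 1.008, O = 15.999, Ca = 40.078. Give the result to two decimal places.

3.68 percentage points

Si in Mg3Si4O10(OH)2: molar mass 379.259 g/mol; 4×28.085 = 112.340 g → 29.62 wt%.
Si in CaMgSi2O6: molar mass 216.547 g/mol; 2×28.085 = 56.170 g → 25.94 wt%.
Difference = 29.62 − 25.94 = 3.68 percentage points.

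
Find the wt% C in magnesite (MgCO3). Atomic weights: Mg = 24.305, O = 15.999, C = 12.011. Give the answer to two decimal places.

14.25 weight percent

Molar mass of MgCO3: 1×24.305 + 1×12.011 + 3×15.999 = 84.313 g/mol.
Mass of C per formula unit: 1 × 12.011 = 12.011 g.
Weight fraction C = 12.011 / 84.313 = 0.1425.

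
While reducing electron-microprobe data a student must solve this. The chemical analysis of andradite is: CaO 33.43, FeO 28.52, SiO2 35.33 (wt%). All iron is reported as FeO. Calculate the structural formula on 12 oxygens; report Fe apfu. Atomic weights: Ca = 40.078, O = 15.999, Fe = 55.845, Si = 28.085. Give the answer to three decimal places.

CaO: 33.43/56.077 = 0.59614 mol → 0.59614 mol Ca, 0.59614 mol O.
FeO: 28.52/71.844 = 0.39697 mol → 0.39697 mol Fe, 0.39697 mol O.
SiO2: 35.33/60.083 = 0.58802 mol → 0.58802 mol Si, 1.17604 mol O.
Total oxygen = 2.16915 mol. Normalization factor = 12/2.16915 = 5.53212.
Fe per 12 O = 0.39697 × 5.53212 = 2.196.

2.196 Fe apfu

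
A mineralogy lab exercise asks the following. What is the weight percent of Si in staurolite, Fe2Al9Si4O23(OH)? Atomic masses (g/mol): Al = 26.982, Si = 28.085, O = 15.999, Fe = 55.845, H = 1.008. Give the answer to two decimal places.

13.19 weight percent

Molar mass of Fe2Al9Si4O23(OH): 2×55.845 + 9×26.982 + 4×28.085 + 24×15.999 + 1×1.008 = 851.852 g/mol.
Mass of Si per formula unit: 4 × 28.085 = 112.340 g.
Weight fraction Si = 112.340 / 851.852 = 0.1319.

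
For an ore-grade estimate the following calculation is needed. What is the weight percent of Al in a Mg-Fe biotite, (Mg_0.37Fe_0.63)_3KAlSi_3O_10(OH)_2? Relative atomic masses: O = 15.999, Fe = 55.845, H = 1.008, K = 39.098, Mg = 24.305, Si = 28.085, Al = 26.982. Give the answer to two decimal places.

M((Mg_0.37Fe_0.63)_3KAlSi_3O_10(OH)_2) = 476.865 g/mol.
Al contributes 1 × 26.982 = 26.982 g per mole.
26.982/476.865 = 0.0566 → 5.66%.

5.66 mass %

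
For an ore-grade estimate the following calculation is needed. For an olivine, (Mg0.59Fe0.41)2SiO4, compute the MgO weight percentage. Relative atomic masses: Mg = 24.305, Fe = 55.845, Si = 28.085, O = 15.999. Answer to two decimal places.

M((Mg0.59Fe0.41)2SiO4) = 166.554 g/mol; M(MgO) = 40.304 g/mol.
Moles MgO per formula unit = 1.18 Mg ÷ 1 = 1.1800.
MgO fraction = (1.1800 × 40.304) / 166.554 = 47.559/166.554 = 0.2855.

28.55 wt%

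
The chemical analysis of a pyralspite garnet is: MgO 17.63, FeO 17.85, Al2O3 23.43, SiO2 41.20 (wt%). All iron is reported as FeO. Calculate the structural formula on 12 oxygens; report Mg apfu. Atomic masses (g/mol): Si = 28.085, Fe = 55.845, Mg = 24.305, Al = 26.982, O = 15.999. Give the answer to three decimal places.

MgO: 17.63/40.304 = 0.43743 mol → 0.43743 mol Mg, 0.43743 mol O.
FeO: 17.85/71.844 = 0.24845 mol → 0.24845 mol Fe, 0.24845 mol O.
Al2O3: 23.43/101.961 = 0.22979 mol → 0.45958 mol Al, 0.68937 mol O.
SiO2: 41.20/60.083 = 0.68572 mol → 0.68572 mol Si, 1.37144 mol O.
Total oxygen = 2.74669 mol. Normalization factor = 12/2.74669 = 4.36889.
Mg per 12 O = 0.43743 × 4.36889 = 1.911.

1.911 Mg apfu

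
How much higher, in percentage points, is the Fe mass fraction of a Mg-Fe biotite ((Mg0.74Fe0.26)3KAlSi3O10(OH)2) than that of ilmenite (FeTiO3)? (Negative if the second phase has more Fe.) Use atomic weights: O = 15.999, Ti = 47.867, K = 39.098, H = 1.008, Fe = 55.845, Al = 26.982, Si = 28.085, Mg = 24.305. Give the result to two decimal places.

-26.95 percentage points

M((Mg0.74Fe0.26)3KAlSi3O10(OH)2) = 441.855 g/mol, so wt% Fe = 43.559/441.855 × 100 = 9.86%.
M(FeTiO3) = 151.709 g/mol, so wt% Fe = 55.845/151.709 × 100 = 36.81%.
9.86 − 36.81 = -26.95 pp.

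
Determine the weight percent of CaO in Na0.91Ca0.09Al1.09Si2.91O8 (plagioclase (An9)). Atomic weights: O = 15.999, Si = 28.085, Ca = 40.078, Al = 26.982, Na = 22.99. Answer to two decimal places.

1.91 wt%

M(Na0.91Ca0.09Al1.09Si2.91O8) = 263.658 g/mol; M(CaO) = 56.077 g/mol.
Moles CaO per formula unit = 0.09 Ca ÷ 1 = 0.0900.
CaO fraction = (0.0900 × 56.077) / 263.658 = 5.047/263.658 = 0.0191.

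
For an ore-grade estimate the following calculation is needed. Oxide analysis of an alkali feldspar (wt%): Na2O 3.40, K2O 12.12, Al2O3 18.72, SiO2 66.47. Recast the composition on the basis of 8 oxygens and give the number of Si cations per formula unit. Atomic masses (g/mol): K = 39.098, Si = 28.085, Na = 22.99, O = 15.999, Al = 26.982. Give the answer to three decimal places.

3.003 Si apfu

3.40 wt% Na2O ÷ 61.979 g/mol = 0.05486 mol, giving 0.10972 Na and 0.05486 O.
12.12 wt% K2O ÷ 94.195 g/mol = 0.12867 mol, giving 0.25734 K and 0.12867 O.
18.72 wt% Al2O3 ÷ 101.961 g/mol = 0.18360 mol, giving 0.36720 Al and 0.55080 O.
66.47 wt% SiO2 ÷ 60.083 g/mol = 1.10630 mol, giving 1.10630 Si and 2.21260 O.
Oxygen sums to 2.94693; scaling by 8/2.94693 = 2.71469 puts the formula on 8 O.
Si: 1.10630 × 2.71469 = 3.003 atoms per formula unit.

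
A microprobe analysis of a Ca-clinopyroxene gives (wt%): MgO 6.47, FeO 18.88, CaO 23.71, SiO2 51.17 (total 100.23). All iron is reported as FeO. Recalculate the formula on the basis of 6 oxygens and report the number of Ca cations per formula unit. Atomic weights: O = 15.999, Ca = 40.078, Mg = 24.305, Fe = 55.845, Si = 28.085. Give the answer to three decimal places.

0.995 Ca apfu

MgO (M=40.304): mol = 0.16053; Mg = 0.16053, O = 0.16053.
FeO (M=71.844): mol = 0.26279; Fe = 0.26279, O = 0.26279.
CaO (M=56.077): mol = 0.42281; Ca = 0.42281, O = 0.42281.
SiO2 (M=60.083): mol = 0.85166; Si = 0.85166, O = 1.70332.
ΣO = 2.54945; factor = 6/ΣO = 2.35345.
Ca apfu = 0.42281 × 2.35345 = 0.995.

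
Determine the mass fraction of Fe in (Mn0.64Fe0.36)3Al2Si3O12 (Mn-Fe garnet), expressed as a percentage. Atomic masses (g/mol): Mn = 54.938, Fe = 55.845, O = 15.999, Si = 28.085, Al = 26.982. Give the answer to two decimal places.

M((Mn0.64Fe0.36)3Al2Si3O12) = 496.001 g/mol.
Fe contributes 1.08 × 55.845 = 60.313 g per mole.
60.313/496.001 = 0.1216 → 12.16%.

12.16 mass %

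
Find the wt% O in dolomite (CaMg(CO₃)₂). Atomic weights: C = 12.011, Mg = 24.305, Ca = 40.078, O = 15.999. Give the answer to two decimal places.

52.06 wt%

Formula mass = 1·40.078 + 1·24.305 + 2·12.011 + 6·15.999 = 184.399 g/mol, of which 95.994 g is O.
So O makes up 95.994/184.399 = 0.5206 of the mass, i.e. 52.06%.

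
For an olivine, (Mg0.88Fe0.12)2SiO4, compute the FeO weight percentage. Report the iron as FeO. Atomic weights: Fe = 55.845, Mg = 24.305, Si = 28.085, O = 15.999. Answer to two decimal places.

11.63 wt%

M((Mg0.88Fe0.12)2SiO4) = 148.261 g/mol; M(FeO) = 71.844 g/mol.
Moles FeO per formula unit = 0.24 Fe ÷ 1 = 0.2400.
FeO fraction = (0.2400 × 71.844) / 148.261 = 17.243/148.261 = 0.1163.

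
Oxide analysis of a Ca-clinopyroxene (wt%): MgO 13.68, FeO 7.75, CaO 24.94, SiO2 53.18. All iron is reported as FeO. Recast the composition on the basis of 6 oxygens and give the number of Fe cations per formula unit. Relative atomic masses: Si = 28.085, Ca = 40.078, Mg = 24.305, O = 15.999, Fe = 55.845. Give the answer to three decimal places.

MgO: 13.68/40.304 = 0.33942 mol → 0.33942 mol Mg, 0.33942 mol O.
FeO: 7.75/71.844 = 0.10787 mol → 0.10787 mol Fe, 0.10787 mol O.
CaO: 24.94/56.077 = 0.44475 mol → 0.44475 mol Ca, 0.44475 mol O.
SiO2: 53.18/60.083 = 0.88511 mol → 0.88511 mol Si, 1.77022 mol O.
Total oxygen = 2.66226 mol. Normalization factor = 6/2.66226 = 2.25372.
Fe per 6 O = 0.10787 × 2.25372 = 0.243.

0.243 Fe apfu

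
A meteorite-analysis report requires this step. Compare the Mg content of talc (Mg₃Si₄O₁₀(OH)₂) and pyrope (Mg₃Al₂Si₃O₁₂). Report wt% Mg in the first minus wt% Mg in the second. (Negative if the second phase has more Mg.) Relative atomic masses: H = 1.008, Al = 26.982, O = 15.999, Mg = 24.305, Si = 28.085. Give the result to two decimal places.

Mg in Mg₃Si₄O₁₀(OH)₂: molar mass 379.259 g/mol; 3×24.305 = 72.915 g → 19.23 wt%.
Mg in Mg₃Al₂Si₃O₁₂: molar mass 403.122 g/mol; 3×24.305 = 72.915 g → 18.09 wt%.
Difference = 19.23 − 18.09 = 1.14 percentage points.

1.14 percentage points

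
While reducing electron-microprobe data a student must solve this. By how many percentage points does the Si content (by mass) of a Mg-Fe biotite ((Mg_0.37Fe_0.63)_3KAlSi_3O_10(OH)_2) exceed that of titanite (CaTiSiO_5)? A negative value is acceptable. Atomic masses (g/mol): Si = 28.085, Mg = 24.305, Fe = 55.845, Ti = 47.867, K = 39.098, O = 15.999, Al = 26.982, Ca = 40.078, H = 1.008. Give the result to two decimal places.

3.34 percentage points

M((Mg_0.37Fe_0.63)_3KAlSi_3O_10(OH)_2) = 476.865 g/mol, so wt% Si = 84.255/476.865 × 100 = 17.67%.
M(CaTiSiO_5) = 196.025 g/mol, so wt% Si = 28.085/196.025 × 100 = 14.33%.
17.67 − 14.33 = 3.34 pp.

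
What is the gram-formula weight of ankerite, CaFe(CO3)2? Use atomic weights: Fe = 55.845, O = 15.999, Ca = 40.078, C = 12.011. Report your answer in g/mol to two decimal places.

215.94 g/mol

The formula mass is the sum 1(40.078) + 1(55.845) + 2(12.011) + 6(15.999).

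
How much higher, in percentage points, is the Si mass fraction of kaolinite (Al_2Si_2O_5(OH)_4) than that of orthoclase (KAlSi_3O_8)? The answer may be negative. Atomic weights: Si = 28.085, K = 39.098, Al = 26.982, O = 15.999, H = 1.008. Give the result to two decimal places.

-8.51 percentage points

M(Al_2Si_2O_5(OH)_4) = 258.157 g/mol, so wt% Si = 56.170/258.157 × 100 = 21.76%.
M(KAlSi_3O_8) = 278.327 g/mol, so wt% Si = 84.255/278.327 × 100 = 30.27%.
21.76 − 30.27 = -8.51 pp.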